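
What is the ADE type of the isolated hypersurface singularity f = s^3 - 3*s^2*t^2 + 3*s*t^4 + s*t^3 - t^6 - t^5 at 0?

E_7

The Hessian of f at 0 is [[0, 0], [0, 0]] with rank 0, so corank 2. A Groebner basis of the Jacobian ideal J(f) in C{s,t} is {-s^2 + t^4 - t^3/3, s^3, s^2*t + s^2/3 + t^3/9, -s^2 + s*t^2 - t^3/3}; counting standard monomials gives mu = 7. Corank 2; j^3 = s^3 is a perfect cube, so E-series; the 4-jet and mu = 7 give E_7.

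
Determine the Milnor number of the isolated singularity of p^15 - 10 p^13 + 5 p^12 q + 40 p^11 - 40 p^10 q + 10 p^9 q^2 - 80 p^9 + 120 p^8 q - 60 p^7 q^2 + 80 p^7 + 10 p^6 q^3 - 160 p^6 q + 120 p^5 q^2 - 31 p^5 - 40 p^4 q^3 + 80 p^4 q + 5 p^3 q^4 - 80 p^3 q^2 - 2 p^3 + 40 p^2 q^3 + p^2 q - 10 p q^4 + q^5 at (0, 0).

The Hessian of f at 0 has rank 0. Corank 2; j^3 = -p^2*(2*p - q) has shape L^2 M (L != M), so D-series; mu = 6 gives D_6.

6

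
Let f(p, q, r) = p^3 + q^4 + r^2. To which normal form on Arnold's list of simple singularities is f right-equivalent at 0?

The Hessian of f at 0 is [[0, 0, 0], [0, 0, 0], [0, 0, 2]] with rank 1, so corank 2. A Groebner basis of the Jacobian ideal J(f) in C{p,q,r} is {q^3, p^2, r}; counting standard monomials gives mu = 6. Corank 2; j^3 = p^3 is a perfect cube, so E-series; the 4-jet and mu = 6 give E_6.

E_{6}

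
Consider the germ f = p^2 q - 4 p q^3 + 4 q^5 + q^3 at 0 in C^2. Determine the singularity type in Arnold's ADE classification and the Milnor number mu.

Type D4, Milnor number mu = 4.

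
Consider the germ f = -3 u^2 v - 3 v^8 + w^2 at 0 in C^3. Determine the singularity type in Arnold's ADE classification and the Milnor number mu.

The Hessian of f at 0 has rank 1. Corank 2; j^3 = -3*u^2*v has shape L^2 M (L != M), so D-series; mu = 9 gives D_9.

Type D_{9}, Milnor number mu = 9.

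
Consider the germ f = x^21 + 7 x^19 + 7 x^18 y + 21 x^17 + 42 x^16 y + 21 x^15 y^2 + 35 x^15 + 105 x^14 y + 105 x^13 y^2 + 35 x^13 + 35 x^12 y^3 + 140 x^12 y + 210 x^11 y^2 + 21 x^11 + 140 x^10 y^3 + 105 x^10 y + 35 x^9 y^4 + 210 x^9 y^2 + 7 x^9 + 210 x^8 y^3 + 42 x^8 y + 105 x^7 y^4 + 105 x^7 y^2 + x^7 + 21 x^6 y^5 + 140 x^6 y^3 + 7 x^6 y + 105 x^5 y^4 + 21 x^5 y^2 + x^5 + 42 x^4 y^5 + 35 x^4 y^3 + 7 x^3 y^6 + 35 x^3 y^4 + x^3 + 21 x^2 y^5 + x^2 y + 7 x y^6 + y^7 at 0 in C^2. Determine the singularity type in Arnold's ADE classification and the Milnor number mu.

The Hessian of f at 0 has rank 0. Corank 2; j^3 = x^2*(x + y) has shape L^2 M (L != M), so D-series; mu = 8 gives D_8.

Type D_{8}, Milnor number mu = 8.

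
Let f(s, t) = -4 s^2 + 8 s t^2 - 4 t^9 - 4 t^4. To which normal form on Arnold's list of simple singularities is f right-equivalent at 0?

The Hessian of f at 0 has rank 1. Corank 1: A-series; mu = 8 gives A_8.

A_8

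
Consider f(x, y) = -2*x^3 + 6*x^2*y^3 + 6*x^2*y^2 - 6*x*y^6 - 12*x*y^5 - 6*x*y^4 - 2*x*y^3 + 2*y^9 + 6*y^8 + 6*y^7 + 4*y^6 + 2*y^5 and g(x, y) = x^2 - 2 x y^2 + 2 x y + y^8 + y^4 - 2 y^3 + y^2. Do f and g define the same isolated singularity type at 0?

The Hessian of f at 0 has rank 0. Corank 2; j^3 = -2*x^3 is a perfect cube, so E-series; the 4-jet and mu = 7 give E_7. The Hessian of g at 0 has rank 1. Corank 1: A-series; mu = 7 gives A_7. f is E_7 but g is A_7, hence not right-equivalent.

No.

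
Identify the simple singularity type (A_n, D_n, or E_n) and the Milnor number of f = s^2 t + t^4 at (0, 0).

Type D_{5}, Milnor number mu = 5.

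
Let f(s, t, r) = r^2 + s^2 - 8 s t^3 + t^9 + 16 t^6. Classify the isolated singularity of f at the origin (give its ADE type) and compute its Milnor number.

The Hessian of f at 0 is [[2, 0, 0], [0, 0, 0], [0, 0, 2]] with rank 2, so corank 1. A Groebner basis of the Jacobian ideal J(f) in C{s,t,r} is {s^2*t^2, s^3, -s/4 + t^3, r}; counting standard monomials gives mu = 8. Corank 1: A-series; mu = 8 gives A_8.

Type A_{8}, Milnor number mu = 8.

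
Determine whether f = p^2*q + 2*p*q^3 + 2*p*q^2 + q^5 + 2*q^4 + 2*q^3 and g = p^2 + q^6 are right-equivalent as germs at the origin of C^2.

The Hessian of f at 0 has rank 0. Corank 2; j^3 = q*(p^2 + 2*p*q + 2*q^2) splits into three distinct lines over C (the quadratic factor has nonzero discriminant), so D_4. The Hessian of g at 0 has rank 1. Corank 1: A-series; mu = 5 gives A_5. f is D_4 but g is A_5, hence not right-equivalent.

No.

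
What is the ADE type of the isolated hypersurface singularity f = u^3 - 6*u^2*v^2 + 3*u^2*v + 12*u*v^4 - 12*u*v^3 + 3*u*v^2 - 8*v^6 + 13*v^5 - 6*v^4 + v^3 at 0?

E8

The Hessian of f at 0 is [[0, 0], [0, 0]] with rank 0, so corank 2. A Groebner basis of the Jacobian ideal J(f) in C{u,v} is {v^4, u^3 + 3*u^2*v + 3*u^2/4 + 3*u*v/2 - 2*v^3 + 3*v^2/4, -u^2/4 + u*v^2 - u*v/2 + v^3 - v^2/4}; counting standard monomials gives mu = 8. Corank 2; j^3 = (u + v)^3 is a perfect cube, so E-series; the 5-jet and mu = 8 give E_8.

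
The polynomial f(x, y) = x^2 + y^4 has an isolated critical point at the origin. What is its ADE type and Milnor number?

Type A_3, Milnor number mu = 3.

The Hessian of f at 0 has rank 1. Corank 1: A-series; mu = 3 gives A_3.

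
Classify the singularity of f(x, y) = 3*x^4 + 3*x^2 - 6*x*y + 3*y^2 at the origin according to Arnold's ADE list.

A_{3}

The Hessian of f at 0 has rank 1. Corank 1: A-series; mu = 3 gives A_3.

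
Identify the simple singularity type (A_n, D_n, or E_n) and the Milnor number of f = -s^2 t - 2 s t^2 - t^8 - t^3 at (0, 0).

Type D_9, Milnor number mu = 9.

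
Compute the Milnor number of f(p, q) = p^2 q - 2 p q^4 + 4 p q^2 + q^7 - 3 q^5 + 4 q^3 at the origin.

The Hessian of f at 0 has rank 0. Corank 2; j^3 = q*(p + 2*q)^2 has shape L^2 M (L != M), so D-series; mu = 6 gives D_6.

6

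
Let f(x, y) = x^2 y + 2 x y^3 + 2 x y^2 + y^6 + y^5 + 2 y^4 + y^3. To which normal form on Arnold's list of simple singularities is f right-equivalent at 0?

The Hessian of f at 0 has rank 0. Corank 2; j^3 = y*(x + y)^2 has shape L^2 M (L != M), so D-series; mu = 7 gives D_7.

D_{7}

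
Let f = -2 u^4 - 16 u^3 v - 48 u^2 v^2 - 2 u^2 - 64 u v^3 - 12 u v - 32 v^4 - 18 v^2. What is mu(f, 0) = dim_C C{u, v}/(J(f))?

The Hessian of f at 0 has rank 1. Corank 1: A-series; mu = 3 gives A_3.

3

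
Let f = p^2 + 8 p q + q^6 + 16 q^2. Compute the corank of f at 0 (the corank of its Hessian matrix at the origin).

1

Hessian at 0 has rank 1.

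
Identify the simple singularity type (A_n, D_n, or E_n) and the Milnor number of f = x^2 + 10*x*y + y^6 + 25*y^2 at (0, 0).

Type A_5, Milnor number mu = 5.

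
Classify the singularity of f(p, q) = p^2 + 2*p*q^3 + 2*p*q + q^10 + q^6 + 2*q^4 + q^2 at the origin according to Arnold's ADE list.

The Hessian of f at 0 is [[2, 2], [2, 2]] with rank 1, so corank 1. A Groebner basis of the Jacobian ideal J(f) in C{p,q} is {p^3 + 3*p^2*q + 3*p*q^2 - p - q, p + q^3 + q}; counting standard monomials gives mu = 9. Corank 1: A-series; mu = 9 gives A_9.

A_{9}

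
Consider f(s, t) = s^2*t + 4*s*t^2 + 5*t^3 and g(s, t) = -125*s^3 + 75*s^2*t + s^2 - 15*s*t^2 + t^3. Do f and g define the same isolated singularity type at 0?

The Hessian of f at 0 is [[0, 0], [0, 0]] with rank 0, so corank 2. A Groebner basis of the Jacobian ideal J(f) in C{s,t} is {t^3, s^2 - t^2, s*t + 2*t^2}; counting standard monomials gives mu = 4. Corank 2; j^3 = t*(s^2 + 4*s*t + 5*t^2) splits into three distinct lines over C (the quadratic factor has nonzero discriminant), so D_4. The Hessian of g at 0 is [[2, 0], [0, 0]] with rank 1, so corank 1. A Groebner basis of the Jacobian ideal J(g) in C{s,t} is {t^2, s}; counting standard monomials gives mu = 2. Corank 1: A-series; mu = 2 gives A_2. f is D_4 but g is A_2, hence not right-equivalent.

No.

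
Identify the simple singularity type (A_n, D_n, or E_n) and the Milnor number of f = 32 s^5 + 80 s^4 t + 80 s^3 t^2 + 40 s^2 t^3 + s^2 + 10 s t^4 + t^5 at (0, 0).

Type A_{4}, Milnor number mu = 4.

The Hessian of f at 0 has rank 1. Corank 1: A-series; mu = 4 gives A_4.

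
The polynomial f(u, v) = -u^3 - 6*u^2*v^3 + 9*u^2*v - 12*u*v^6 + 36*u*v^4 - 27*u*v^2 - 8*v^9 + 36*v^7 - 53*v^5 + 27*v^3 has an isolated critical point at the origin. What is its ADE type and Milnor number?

The Hessian of f at 0 has rank 0. Corank 2; j^3 = -(u - 3*v)^3 is a perfect cube, so E-series; the 5-jet and mu = 8 give E_8.

Type E8, Milnor number mu = 8.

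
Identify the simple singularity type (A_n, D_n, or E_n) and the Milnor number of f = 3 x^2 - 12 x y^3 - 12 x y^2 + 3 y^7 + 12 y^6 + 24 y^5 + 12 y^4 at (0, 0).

Type A_{6}, Milnor number mu = 6.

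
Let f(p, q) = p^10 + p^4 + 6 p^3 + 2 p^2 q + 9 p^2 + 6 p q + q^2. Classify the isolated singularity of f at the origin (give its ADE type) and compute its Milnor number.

Type A9, Milnor number mu = 9.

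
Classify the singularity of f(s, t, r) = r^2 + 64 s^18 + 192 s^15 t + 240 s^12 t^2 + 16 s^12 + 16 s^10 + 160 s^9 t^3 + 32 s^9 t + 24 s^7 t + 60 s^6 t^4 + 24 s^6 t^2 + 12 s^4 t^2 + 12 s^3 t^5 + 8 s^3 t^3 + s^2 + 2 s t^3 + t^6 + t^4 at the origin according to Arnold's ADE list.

A_3

The Hessian of f at 0 has rank 2. Corank 1: A-series; mu = 3 gives A_3.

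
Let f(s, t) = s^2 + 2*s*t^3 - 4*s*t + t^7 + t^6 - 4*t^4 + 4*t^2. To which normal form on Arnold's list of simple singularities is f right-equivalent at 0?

The Hessian of f at 0 has rank 1. Corank 1: A-series; mu = 6 gives A_6.

A6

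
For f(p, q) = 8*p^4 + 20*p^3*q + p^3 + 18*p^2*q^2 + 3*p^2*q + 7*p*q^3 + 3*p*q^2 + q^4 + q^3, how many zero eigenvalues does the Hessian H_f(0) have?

2

Hessian at 0 has rank 0.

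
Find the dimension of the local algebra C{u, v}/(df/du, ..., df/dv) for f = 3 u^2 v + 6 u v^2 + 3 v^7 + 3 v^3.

The Hessian of f at 0 has rank 0. Corank 2; j^3 = 3*v*(u + v)^2 has shape L^2 M (L != M), so D-series; mu = 8 gives D_8.

8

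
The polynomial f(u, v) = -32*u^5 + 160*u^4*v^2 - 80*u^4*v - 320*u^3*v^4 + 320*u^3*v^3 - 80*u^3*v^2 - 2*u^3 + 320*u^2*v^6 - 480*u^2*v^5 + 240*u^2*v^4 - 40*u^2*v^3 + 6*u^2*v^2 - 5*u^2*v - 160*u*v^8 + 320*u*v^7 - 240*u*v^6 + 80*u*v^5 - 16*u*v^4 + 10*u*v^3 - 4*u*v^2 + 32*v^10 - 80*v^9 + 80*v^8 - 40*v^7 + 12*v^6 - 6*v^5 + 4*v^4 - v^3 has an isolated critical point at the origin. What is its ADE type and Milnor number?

The Hessian of f at 0 has rank 0. Corank 2; j^3 = -(u + v)^2*(2*u + v) has shape L^2 M (L != M), so D-series; mu = 6 gives D_6.

Type D_{6}, Milnor number mu = 6.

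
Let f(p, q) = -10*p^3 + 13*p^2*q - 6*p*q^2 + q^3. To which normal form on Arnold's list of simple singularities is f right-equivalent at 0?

D_4

The Hessian of f at 0 has rank 0. Corank 2; j^3 = -(2*p - q)*(5*p^2 - 4*p*q + q^2) splits into three distinct lines over C (the quadratic factor has nonzero discriminant), so D_4.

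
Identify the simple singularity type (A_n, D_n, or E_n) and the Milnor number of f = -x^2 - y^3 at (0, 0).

Type A_{2}, Milnor number mu = 2.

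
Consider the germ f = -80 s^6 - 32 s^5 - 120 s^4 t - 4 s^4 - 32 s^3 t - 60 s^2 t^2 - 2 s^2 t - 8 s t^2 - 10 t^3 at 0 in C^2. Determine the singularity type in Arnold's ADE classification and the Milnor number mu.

The Hessian of f at 0 is [[0, 0], [0, 0]] with rank 0, so corank 2. A Groebner basis of the Jacobian ideal J(f) in C{s,t} is {t^3, s^2 - t^2, s*t + 2*t^2}; counting standard monomials gives mu = 4. Corank 2; j^3 = -2*t*(s^2 + 4*s*t + 5*t^2) splits into three distinct lines over C (the quadratic factor has nonzero discriminant), so D_4.

Type D4, Milnor number mu = 4.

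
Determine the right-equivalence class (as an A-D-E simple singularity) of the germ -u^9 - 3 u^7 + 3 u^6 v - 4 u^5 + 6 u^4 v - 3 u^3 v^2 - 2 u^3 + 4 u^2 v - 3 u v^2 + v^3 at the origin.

The Hessian of f at 0 has rank 0. Corank 2; j^3 = -(u - v)*(2*u^2 - 2*u*v + v^2) splits into three distinct lines over C (the quadratic factor has nonzero discriminant), so D_4.

D_{4}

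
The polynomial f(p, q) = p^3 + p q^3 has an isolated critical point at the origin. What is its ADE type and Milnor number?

The Hessian of f at 0 is [[0, 0], [0, 0]] with rank 0, so corank 2. A Groebner basis of the Jacobian ideal J(f) in C{p,q} is {p^3, p*q^2, 3*p^2 + q^3}; counting standard monomials gives mu = 7. Corank 2; j^3 = p^3 is a perfect cube, so E-series; the 4-jet and mu = 7 give E_7.

Type E_{7}, Milnor number mu = 7.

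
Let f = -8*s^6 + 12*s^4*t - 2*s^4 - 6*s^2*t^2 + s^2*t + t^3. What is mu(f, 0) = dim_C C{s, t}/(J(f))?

4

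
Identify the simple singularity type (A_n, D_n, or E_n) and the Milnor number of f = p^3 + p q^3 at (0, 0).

Type E_{7}, Milnor number mu = 7.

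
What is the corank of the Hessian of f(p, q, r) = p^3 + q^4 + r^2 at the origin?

Hessian at 0 has rank 1.

2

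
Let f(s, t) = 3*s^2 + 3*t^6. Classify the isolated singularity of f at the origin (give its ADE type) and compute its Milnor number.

Type A_5, Milnor number mu = 5.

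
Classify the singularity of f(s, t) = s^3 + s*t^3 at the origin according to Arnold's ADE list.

The Hessian of f at 0 is [[0, 0], [0, 0]] with rank 0, so corank 2. A Groebner basis of the Jacobian ideal J(f) in C{s,t} is {s^3, s*t^2, 3*s^2 + t^3}; counting standard monomials gives mu = 7. Corank 2; j^3 = s^3 is a perfect cube, so E-series; the 4-jet and mu = 7 give E_7.

E_7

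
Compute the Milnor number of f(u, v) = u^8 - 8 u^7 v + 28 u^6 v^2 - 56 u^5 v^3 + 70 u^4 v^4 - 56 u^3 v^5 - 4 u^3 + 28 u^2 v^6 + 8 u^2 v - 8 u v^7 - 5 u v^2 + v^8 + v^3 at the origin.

The Hessian of f at 0 has rank 0. Corank 2; j^3 = -(u - v)*(2*u - v)^2 has shape L^2 M (L != M), so D-series; mu = 9 gives D_9.

9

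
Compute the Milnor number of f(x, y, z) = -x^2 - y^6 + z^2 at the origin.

5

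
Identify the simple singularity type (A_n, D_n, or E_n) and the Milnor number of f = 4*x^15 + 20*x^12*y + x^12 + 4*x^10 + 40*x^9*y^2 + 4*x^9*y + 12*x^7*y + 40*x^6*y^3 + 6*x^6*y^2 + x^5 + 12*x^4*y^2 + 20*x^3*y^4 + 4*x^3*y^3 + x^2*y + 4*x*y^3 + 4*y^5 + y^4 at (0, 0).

Type D_5, Milnor number mu = 5.

The Hessian of f at 0 has rank 0. Corank 2; j^3 = x^2*y has shape L^2 M (L != M), so D-series; mu = 5 gives D_5.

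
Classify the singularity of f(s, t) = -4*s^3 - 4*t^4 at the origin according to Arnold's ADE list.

The Hessian of f at 0 is [[0, 0], [0, 0]] with rank 0, so corank 2. A Groebner basis of the Jacobian ideal J(f) in C{s,t} is {t^3, s^2}; counting standard monomials gives mu = 6. Corank 2; j^3 = -4*s^3 is a perfect cube, so E-series; the 4-jet and mu = 6 give E_6.

E_6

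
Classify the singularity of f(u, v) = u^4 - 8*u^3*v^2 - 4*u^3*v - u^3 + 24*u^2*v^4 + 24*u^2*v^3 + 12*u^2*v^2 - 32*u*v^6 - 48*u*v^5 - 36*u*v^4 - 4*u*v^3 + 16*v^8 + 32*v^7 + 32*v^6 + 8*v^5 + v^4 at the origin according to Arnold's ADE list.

E_6

The Hessian of f at 0 has rank 0. Corank 2; j^3 = -u^3 is a perfect cube, so E-series; the 4-jet and mu = 6 give E_6.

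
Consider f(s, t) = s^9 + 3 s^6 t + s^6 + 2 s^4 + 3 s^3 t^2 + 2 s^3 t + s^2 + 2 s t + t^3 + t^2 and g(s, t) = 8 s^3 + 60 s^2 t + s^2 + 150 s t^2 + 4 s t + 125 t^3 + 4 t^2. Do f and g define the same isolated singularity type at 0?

The Hessian of f at 0 is [[2, 2], [2, 2]] with rank 1, so corank 1. A Groebner basis of the Jacobian ideal J(f) in C{s,t} is {t^2, s + t}; counting standard monomials gives mu = 2. Corank 1: A-series; mu = 2 gives A_2. The Hessian of g at 0 is [[2, 4], [4, 8]] with rank 1, so corank 1. A Groebner basis of the Jacobian ideal J(g) in C{s,t} is {t^2, s + 2*t}; counting standard monomials gives mu = 2. Corank 1: A-series; mu = 2 gives A_2. Both have type A_2, hence right-equivalent.

Yes.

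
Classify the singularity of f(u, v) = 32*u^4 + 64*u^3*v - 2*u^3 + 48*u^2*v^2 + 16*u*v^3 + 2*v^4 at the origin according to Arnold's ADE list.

E6

The Hessian of f at 0 is [[0, 0], [0, 0]] with rank 0, so corank 2. A Groebner basis of the Jacobian ideal J(f) in C{u,v} is {v^4, u*v^2 + v^3/6, u^2}; counting standard monomials gives mu = 6. Corank 2; j^3 = -2*u^3 is a perfect cube, so E-series; the 4-jet and mu = 6 give E_6.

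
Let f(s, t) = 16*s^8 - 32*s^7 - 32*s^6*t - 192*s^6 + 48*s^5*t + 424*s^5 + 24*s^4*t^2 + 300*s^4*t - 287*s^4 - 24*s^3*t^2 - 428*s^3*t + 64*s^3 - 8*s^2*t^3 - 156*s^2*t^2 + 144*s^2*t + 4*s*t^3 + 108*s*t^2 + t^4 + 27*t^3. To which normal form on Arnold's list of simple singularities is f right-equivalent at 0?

E_6

The Hessian of f at 0 has rank 0. Corank 2; j^3 = (4*s + 3*t)^3 is a perfect cube, so E-series; the 4-jet and mu = 6 give E_6.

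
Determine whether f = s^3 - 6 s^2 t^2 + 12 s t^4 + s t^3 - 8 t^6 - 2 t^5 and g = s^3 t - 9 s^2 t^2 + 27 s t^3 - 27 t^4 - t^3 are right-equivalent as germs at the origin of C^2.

Yes.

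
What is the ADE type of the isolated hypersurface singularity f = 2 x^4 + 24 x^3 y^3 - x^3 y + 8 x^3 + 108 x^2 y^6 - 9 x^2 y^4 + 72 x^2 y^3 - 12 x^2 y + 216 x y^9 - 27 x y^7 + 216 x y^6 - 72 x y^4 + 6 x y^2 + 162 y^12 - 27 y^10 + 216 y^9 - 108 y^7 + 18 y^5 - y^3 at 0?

E_7

The Hessian of f at 0 is [[0, 0], [0, 0]] with rank 0, so corank 2. A Groebner basis of the Jacobian ideal J(f) in C{x,y} is {768*x^2 - 768*x*y + y^4 + 8*y^3 + 192*y^2, x^3 + 12*x^2 - 12*x*y + 3*y^2, x^2*y + 24*x^2 - 24*x*y + 6*y^2, 32*x^2 + x*y^2 - 32*x*y - y^3/6 + 8*y^2}; counting standard monomials gives mu = 7. Corank 2; j^3 = (2*x - y)^3 is a perfect cube, so E-series; the 4-jet and mu = 7 give E_7.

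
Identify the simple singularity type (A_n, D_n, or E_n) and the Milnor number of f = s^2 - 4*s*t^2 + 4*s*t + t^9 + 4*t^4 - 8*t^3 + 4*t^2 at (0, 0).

Type A8, Milnor number mu = 8.

The Hessian of f at 0 has rank 1. Corank 1: A-series; mu = 8 gives A_8.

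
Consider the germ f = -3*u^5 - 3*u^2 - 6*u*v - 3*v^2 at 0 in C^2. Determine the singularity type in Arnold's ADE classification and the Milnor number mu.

Type A_4, Milnor number mu = 4.

The Hessian of f at 0 has rank 1. Corank 1: A-series; mu = 4 gives A_4.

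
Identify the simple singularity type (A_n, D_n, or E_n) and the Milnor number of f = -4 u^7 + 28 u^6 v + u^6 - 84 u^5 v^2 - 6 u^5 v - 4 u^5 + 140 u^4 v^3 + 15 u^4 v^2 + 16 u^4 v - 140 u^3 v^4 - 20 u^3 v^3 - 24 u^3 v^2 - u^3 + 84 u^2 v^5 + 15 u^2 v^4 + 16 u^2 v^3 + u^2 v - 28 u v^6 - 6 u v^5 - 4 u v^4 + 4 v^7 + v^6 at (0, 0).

The Hessian of f at 0 has rank 0. Corank 2; j^3 = -u^2*(u - v) has shape L^2 M (L != M), so D-series; mu = 7 gives D_7.

Type D_7, Milnor number mu = 7.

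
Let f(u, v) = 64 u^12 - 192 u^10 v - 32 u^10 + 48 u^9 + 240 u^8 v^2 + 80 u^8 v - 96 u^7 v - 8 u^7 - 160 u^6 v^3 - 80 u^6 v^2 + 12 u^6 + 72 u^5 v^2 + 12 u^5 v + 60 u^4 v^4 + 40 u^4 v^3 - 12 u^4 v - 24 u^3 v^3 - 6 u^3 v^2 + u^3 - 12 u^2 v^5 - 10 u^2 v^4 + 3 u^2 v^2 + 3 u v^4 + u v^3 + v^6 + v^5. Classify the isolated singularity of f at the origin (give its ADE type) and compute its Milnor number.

Type E7, Milnor number mu = 7.

The Hessian of f at 0 has rank 0. Corank 2; j^3 = u^3 is a perfect cube, so E-series; the 4-jet and mu = 7 give E_7.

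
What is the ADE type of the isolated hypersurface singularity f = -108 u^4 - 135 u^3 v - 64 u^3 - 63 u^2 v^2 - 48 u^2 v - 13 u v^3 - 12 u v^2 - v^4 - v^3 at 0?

The Hessian of f at 0 is [[0, 0], [0, 0]] with rank 0, so corank 2. A Groebner basis of the Jacobian ideal J(f) in C{u,v} is {65536*u^2/3 + 32768*u*v/3 + v^4 + 64*v^3/9 + 4096*v^2/3, u^3 + 112*u^2/3 + 56*u*v/3 + v^3/36 + 7*v^2/3, u^2*v - 832*u^2/9 - 416*u*v/9 - 5*v^3/54 - 52*v^2/9, 512*u^2/3 + u*v^2 + 256*u*v/3 + 11*v^3/36 + 32*v^2/3}; counting standard monomials gives mu = 7. Corank 2; j^3 = -(4*u + v)^3 is a perfect cube, so E-series; the 4-jet and mu = 7 give E_7.

E_{7}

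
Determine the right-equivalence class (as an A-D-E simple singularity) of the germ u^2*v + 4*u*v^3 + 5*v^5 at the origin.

The Hessian of f at 0 has rank 0. Corank 2; j^3 = u^2*v has shape L^2 M (L != M), so D-series; mu = 6 gives D_6.

D_{6}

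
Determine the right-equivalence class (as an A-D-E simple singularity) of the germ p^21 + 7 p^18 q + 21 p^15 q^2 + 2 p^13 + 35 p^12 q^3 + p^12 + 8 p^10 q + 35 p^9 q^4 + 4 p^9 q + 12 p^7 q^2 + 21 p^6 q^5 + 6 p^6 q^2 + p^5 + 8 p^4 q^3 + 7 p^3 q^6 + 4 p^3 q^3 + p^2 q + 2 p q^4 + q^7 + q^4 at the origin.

D_5

The Hessian of f at 0 has rank 0. Corank 2; j^3 = p^2*q has shape L^2 M (L != M), so D-series; mu = 5 gives D_5.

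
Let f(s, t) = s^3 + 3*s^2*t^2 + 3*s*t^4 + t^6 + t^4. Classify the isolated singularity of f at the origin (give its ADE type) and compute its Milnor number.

Type E_6, Milnor number mu = 6.

The Hessian of f at 0 has rank 0. Corank 2; j^3 = s^3 is a perfect cube, so E-series; the 4-jet and mu = 6 give E_6.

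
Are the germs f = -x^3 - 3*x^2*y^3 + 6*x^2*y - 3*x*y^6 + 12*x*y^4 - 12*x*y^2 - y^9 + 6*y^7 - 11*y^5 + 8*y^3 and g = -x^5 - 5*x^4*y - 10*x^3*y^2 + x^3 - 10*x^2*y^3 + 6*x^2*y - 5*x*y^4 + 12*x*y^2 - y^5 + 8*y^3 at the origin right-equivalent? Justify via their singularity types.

Yes.

The Hessian of f at 0 is [[0, 0], [0, 0]] with rank 0, so corank 2. A Groebner basis of the Jacobian ideal J(f) in C{x,y} is {x^2/2 + x*y^3 - 2*x*y + 2*y^2, y^4, x^3 - 12*x*y^2 + 16*y^3, x^2*y - 4*x*y^2 + 4*y^3}; counting standard monomials gives mu = 8. Corank 2; j^3 = -(x - 2*y)^3 is a perfect cube, so E-series; the 5-jet and mu = 8 give E_8. The Hessian of g at 0 is [[0, 0], [0, 0]] with rank 0, so corank 2. A Groebner basis of the Jacobian ideal J(g) in C{x,y} is {y^5, x*y^3 + 7*y^4/4, x^2 + 4*x*y + 4*y^2}; counting standard monomials gives mu = 8. Corank 2; j^3 = (x + 2*y)^3 is a perfect cube, so E-series; the 5-jet and mu = 8 give E_8. Both have type E_8, hence right-equivalent.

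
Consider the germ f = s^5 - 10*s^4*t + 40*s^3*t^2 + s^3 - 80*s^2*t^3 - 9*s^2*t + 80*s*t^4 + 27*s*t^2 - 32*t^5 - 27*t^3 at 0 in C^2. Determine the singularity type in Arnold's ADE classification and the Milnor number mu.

Type E8, Milnor number mu = 8.

The Hessian of f at 0 is [[0, 0], [0, 0]] with rank 0, so corank 2. A Groebner basis of the Jacobian ideal J(f) in C{s,t} is {t^5, s*t^3 - 11*t^4/4, s^2 - 6*s*t + 9*t^2}; counting standard monomials gives mu = 8. Corank 2; j^3 = (s - 3*t)^3 is a perfect cube, so E-series; the 5-jet and mu = 8 give E_8.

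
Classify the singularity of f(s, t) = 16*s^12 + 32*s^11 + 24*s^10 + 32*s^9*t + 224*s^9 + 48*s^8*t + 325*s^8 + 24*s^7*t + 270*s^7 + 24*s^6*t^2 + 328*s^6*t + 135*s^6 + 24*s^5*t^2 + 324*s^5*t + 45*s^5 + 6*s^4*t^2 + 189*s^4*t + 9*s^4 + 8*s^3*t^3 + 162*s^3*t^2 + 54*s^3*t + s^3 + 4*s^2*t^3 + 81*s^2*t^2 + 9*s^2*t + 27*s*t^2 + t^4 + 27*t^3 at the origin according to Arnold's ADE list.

E_6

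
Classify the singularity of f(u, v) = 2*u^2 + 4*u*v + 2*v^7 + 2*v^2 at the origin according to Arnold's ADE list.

The Hessian of f at 0 is [[4, 4], [4, 4]] with rank 1, so corank 1. A Groebner basis of the Jacobian ideal J(f) in C{u,v} is {v^6, u + v}; counting standard monomials gives mu = 6. Corank 1: A-series; mu = 6 gives A_6.

A_6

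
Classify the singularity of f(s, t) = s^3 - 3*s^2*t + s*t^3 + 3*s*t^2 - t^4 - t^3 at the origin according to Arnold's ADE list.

The Hessian of f at 0 has rank 0. Corank 2; j^3 = (s - t)^3 is a perfect cube, so E-series; the 4-jet and mu = 7 give E_7.

E7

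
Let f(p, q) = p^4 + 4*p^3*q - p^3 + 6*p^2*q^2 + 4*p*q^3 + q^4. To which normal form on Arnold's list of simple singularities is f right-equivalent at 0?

The Hessian of f at 0 has rank 0. Corank 2; j^3 = -p^3 is a perfect cube, so E-series; the 4-jet and mu = 6 give E_6.

E_{6}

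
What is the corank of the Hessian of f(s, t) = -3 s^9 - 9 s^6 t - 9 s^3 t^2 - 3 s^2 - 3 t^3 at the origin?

1

Hessian at 0 has rank 1.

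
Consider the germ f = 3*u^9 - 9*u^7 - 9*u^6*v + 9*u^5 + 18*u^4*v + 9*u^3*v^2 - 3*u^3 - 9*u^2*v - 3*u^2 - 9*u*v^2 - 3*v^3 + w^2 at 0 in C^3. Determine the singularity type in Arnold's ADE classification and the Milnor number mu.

Type A_2, Milnor number mu = 2.

The Hessian of f at 0 has rank 2. Corank 1: A-series; mu = 2 gives A_2.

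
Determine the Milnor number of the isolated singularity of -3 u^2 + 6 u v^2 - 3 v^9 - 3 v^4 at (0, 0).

The Hessian of f at 0 has rank 1. Corank 1: A-series; mu = 8 gives A_8.

8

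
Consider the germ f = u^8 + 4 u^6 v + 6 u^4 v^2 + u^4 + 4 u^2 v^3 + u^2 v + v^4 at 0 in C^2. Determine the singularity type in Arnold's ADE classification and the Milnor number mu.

Type D5, Milnor number mu = 5.

The Hessian of f at 0 is [[0, 0], [0, 0]] with rank 0, so corank 2. A Groebner basis of the Jacobian ideal J(f) in C{u,v} is {u^3, u^2/4 + v^3, u*v}; counting standard monomials gives mu = 5. Corank 2; j^3 = u^2*v has shape L^2 M (L != M), so D-series; mu = 5 gives D_5.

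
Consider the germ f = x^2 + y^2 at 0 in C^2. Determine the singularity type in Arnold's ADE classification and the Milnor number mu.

Type A_1, Milnor number mu = 1.

The Hessian of f at 0 is [[2, 0], [0, 2]] with rank 2, so corank 0. A Groebner basis of the Jacobian ideal J(f) in C{x,y} is {x, y}; counting standard monomials gives mu = 1. Corank 0: nondegenerate Morse point, so A_1.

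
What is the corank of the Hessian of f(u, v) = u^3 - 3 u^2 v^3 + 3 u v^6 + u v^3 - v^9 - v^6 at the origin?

2

Hessian at 0 has rank 0.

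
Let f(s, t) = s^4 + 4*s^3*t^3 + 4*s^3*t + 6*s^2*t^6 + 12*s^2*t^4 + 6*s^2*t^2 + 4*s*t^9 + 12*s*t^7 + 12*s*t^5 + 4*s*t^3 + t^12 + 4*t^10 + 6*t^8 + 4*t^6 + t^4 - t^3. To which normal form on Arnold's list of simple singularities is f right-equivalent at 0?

The Hessian of f at 0 has rank 0. Corank 2; j^3 = -t^3 is a perfect cube, so E-series; the 4-jet and mu = 6 give E_6.

E_{6}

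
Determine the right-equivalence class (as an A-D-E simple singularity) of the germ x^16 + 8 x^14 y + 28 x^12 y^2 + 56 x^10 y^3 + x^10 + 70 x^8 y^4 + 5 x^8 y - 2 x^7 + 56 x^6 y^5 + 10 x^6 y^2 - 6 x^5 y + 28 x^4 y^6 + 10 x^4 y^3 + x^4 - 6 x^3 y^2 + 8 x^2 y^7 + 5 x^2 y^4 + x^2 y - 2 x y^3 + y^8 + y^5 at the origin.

D9

The Hessian of f at 0 is [[0, 0], [0, 0]] with rank 0, so corank 2. A Groebner basis of the Jacobian ideal J(f) in C{x,y} is {x^2*y^2 - x*y/2 + y^3/2, -x^2*y + x*y^3, -x^2/3 - 2*x*y^2/3 + y^4, x^3 - x*y/2 + y^3/2}; counting standard monomials gives mu = 9. Corank 2; j^3 = x^2*y has shape L^2 M (L != M), so D-series; mu = 9 gives D_9.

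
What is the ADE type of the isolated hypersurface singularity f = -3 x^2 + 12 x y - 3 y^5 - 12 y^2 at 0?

A_4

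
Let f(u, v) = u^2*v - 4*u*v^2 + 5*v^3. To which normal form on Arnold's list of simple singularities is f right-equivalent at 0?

The Hessian of f at 0 has rank 0. Corank 2; j^3 = v*(u^2 - 4*u*v + 5*v^2) splits into three distinct lines over C (the quadratic factor has nonzero discriminant), so D_4.

D4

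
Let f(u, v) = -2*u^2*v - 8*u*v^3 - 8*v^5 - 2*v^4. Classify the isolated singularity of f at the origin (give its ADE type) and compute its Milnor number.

The Hessian of f at 0 has rank 0. Corank 2; j^3 = -2*u^2*v has shape L^2 M (L != M), so D-series; mu = 5 gives D_5.

Type D_{5}, Milnor number mu = 5.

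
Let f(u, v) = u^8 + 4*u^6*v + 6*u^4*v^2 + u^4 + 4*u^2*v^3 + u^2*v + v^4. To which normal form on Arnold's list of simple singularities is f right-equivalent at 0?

D5

The Hessian of f at 0 has rank 0. Corank 2; j^3 = u^2*v has shape L^2 M (L != M), so D-series; mu = 5 gives D_5.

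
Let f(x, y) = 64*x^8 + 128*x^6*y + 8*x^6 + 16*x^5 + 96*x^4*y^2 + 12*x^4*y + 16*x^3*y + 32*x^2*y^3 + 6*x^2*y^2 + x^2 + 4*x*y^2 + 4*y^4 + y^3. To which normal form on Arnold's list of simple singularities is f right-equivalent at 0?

A_{2}

The Hessian of f at 0 has rank 1. Corank 1: A-series; mu = 2 gives A_2.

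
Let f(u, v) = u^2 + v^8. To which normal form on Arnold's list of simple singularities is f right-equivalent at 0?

The Hessian of f at 0 has rank 1. Corank 1: A-series; mu = 7 gives A_7.

A7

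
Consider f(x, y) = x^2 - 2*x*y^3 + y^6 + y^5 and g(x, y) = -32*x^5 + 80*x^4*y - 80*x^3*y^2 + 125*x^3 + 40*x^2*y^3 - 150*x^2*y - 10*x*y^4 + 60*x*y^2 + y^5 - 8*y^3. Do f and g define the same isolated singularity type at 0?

No.

The Hessian of f at 0 is [[2, 0], [0, 0]] with rank 1, so corank 1. A Groebner basis of the Jacobian ideal J(f) in C{x,y} is {-x + y^3, x^2, x*y}; counting standard monomials gives mu = 4. Corank 1: A-series; mu = 4 gives A_4. The Hessian of g at 0 is [[0, 0], [0, 0]] with rank 0, so corank 2. A Groebner basis of the Jacobian ideal J(g) in C{x,y} is {y^5, x*y^3 - 17*y^4/40, x^2 - 4*x*y/5 + 4*y^2/25}; counting standard monomials gives mu = 8. Corank 2; j^3 = (5*x - 2*y)^3 is a perfect cube, so E-series; the 5-jet and mu = 8 give E_8. f is A_4 but g is E_8, hence not right-equivalent.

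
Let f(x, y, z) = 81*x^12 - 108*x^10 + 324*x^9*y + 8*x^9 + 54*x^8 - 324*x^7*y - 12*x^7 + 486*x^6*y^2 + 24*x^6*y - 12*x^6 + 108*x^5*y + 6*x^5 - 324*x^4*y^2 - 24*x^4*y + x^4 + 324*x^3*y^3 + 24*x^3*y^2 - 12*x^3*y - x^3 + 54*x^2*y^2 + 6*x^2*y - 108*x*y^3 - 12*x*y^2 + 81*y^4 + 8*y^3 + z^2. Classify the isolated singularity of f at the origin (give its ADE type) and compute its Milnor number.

Type E_6, Milnor number mu = 6.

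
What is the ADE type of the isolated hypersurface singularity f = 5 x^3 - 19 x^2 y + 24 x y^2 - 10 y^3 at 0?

The Hessian of f at 0 has rank 0. Corank 2; j^3 = (x - y)*(5*x^2 - 14*x*y + 10*y^2) splits into three distinct lines over C (the quadratic factor has nonzero discriminant), so D_4.

D_4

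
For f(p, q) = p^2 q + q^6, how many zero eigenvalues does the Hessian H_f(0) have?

The Hessian at 0 is [[0, 0], [0, 0]] of rank 0; hence corank 2.

2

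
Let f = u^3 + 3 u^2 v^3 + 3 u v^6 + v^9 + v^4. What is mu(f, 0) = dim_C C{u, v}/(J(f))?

The Hessian of f at 0 has rank 0. Corank 2; j^3 = u^3 is a perfect cube, so E-series; the 4-jet and mu = 6 give E_6.

6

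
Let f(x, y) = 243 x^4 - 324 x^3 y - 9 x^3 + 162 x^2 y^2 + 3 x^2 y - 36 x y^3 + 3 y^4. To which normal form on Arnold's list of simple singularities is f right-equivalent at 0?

D_{5}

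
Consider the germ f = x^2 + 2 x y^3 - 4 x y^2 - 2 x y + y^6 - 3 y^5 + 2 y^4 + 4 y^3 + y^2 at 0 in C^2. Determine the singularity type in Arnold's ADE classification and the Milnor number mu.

The Hessian of f at 0 is [[2, -2], [-2, 2]] with rank 1, so corank 1. A Groebner basis of the Jacobian ideal J(f) in C{x,y} is {x + y^3 - 2*y^2 - y, x^2 + 4*x - 9*y^2 - 4*y, x*y + 2*x - 5*y^2 - 2*y}; counting standard monomials gives mu = 4. Corank 1: A-series; mu = 4 gives A_4.

Type A4, Milnor number mu = 4.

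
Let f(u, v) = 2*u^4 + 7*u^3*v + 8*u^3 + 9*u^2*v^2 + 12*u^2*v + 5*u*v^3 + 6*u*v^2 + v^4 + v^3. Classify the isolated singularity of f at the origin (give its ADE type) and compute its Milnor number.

Type E_{7}, Milnor number mu = 7.

The Hessian of f at 0 has rank 0. Corank 2; j^3 = (2*u + v)^3 is a perfect cube, so E-series; the 4-jet and mu = 7 give E_7.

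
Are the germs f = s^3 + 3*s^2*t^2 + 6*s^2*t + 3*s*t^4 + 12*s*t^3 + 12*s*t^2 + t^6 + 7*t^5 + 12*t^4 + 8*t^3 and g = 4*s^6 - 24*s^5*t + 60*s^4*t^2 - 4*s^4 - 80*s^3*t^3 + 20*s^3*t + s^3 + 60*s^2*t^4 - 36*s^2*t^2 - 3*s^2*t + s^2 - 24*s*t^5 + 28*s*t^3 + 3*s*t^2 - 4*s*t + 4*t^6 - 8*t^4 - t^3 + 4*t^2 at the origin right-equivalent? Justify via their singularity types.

No.

The Hessian of f at 0 has rank 0. Corank 2; j^3 = (s + 2*t)^3 is a perfect cube, so E-series; the 5-jet and mu = 8 give E_8. The Hessian of g at 0 has rank 1. Corank 1: A-series; mu = 2 gives A_2. f is E_8 but g is A_2, hence not right-equivalent.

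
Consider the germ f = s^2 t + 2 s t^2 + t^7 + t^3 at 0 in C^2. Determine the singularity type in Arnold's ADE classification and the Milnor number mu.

Type D_{8}, Milnor number mu = 8.

The Hessian of f at 0 has rank 0. Corank 2; j^3 = t*(s + t)^2 has shape L^2 M (L != M), so D-series; mu = 8 gives D_8.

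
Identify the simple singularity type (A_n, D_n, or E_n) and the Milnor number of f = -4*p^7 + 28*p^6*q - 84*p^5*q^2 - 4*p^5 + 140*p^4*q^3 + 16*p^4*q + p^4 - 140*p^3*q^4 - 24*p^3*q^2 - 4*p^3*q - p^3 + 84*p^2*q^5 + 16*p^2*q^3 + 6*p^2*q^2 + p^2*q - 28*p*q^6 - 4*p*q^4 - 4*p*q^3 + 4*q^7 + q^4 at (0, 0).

Type D_{5}, Milnor number mu = 5.

The Hessian of f at 0 has rank 0. Corank 2; j^3 = -p^2*(p - q) has shape L^2 M (L != M), so D-series; mu = 5 gives D_5.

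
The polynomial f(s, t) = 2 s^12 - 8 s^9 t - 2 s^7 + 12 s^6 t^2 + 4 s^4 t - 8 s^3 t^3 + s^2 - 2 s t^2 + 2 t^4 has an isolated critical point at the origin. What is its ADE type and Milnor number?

Type A3, Milnor number mu = 3.

The Hessian of f at 0 has rank 1. Corank 1: A-series; mu = 3 gives A_3.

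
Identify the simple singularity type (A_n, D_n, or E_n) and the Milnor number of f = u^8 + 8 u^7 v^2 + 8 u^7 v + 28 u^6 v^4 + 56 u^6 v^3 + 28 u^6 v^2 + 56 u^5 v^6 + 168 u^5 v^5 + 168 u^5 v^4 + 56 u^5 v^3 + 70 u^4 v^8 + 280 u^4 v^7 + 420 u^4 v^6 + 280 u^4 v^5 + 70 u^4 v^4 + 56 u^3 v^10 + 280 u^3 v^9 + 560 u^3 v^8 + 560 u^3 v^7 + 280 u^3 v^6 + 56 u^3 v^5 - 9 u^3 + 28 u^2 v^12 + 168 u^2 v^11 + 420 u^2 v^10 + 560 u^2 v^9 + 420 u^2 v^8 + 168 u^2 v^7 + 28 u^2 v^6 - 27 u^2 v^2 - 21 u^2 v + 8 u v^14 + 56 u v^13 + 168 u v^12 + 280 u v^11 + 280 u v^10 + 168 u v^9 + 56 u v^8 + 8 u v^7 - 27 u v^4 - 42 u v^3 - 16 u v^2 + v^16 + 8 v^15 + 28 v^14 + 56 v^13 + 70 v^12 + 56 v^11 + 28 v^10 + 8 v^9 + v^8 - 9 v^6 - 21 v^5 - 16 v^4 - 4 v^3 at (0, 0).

Type D_9, Milnor number mu = 9.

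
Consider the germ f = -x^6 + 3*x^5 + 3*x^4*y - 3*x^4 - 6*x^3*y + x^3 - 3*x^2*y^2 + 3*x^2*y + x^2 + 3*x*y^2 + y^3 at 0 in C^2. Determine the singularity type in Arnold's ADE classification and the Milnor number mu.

The Hessian of f at 0 has rank 1. Corank 1: A-series; mu = 2 gives A_2.

Type A_{2}, Milnor number mu = 2.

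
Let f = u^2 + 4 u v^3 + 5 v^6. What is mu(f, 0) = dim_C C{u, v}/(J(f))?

The Hessian of f at 0 is [[2, 0], [0, 0]] with rank 1, so corank 1. A Groebner basis of the Jacobian ideal J(f) in C{u,v} is {u*v^2, u/2 + v^3, u^2}; counting standard monomials gives mu = 5. Corank 1: A-series; mu = 5 gives A_5.

5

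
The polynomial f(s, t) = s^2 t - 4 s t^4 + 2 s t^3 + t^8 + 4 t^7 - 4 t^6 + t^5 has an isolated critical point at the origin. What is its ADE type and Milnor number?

The Hessian of f at 0 is [[0, 0], [0, 0]] with rank 0, so corank 2. A Groebner basis of the Jacobian ideal J(f) in C{s,t} is {s^2*t^2 - s^2*t/2 - 3*s^2/4 - 5*s*t^2/4 - s*t/4 - t^3/4, s^2*t + s^2/2 + s*t^3 + s*t^2 + s*t/4 + t^3/4, -s*t/2 + t^4 - t^3/2, s^3 + s^2*t + 5*s^2/4 + 2*s*t^2 + 3*s*t/8 + 3*t^3/8}; counting standard monomials gives mu = 9. Corank 2; j^3 = s^2*t has shape L^2 M (L != M), so D-series; mu = 9 gives D_9.

Type D9, Milnor number mu = 9.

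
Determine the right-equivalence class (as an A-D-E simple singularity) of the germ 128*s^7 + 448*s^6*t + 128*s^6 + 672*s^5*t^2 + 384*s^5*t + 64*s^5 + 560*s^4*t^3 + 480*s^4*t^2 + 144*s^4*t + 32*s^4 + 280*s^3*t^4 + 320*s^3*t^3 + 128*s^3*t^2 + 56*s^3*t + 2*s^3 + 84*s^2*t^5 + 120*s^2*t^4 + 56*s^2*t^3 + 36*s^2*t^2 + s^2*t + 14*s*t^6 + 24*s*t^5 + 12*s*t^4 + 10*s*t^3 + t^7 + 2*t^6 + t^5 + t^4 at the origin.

The Hessian of f at 0 is [[0, 0], [0, 0]] with rank 0, so corank 2. A Groebner basis of the Jacobian ideal J(f) in C{s,t} is {s*t^2, -s*t/7 + t^3, s^2 + 4*s*t/7}; counting standard monomials gives mu = 5. Corank 2; j^3 = s^2*(2*s + t) has shape L^2 M (L != M), so D-series; mu = 5 gives D_5.

D5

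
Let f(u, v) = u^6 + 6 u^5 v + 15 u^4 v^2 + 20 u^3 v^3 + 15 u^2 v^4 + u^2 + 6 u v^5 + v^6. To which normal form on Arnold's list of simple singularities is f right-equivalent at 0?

A5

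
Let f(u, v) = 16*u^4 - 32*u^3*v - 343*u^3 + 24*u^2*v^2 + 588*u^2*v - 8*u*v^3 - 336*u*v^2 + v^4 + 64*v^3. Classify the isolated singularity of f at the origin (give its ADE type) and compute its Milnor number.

Type E_6, Milnor number mu = 6.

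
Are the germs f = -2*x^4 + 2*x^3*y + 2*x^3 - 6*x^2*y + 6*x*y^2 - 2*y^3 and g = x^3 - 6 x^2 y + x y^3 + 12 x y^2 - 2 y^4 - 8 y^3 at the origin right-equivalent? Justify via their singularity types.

Yes.

The Hessian of f at 0 is [[0, 0], [0, 0]] with rank 0, so corank 2. A Groebner basis of the Jacobian ideal J(f) in C{x,y} is {3*x^2 - 6*x*y + y^4 - y^3 + 3*y^2, x^3 - 3*x^2 + 6*x*y - 3*y^2, x^2*y - 3*x^2 + 6*x*y - 3*y^2, -2*x^2 + x*y^2 + 4*x*y - y^3/3 - 2*y^2}; counting standard monomials gives mu = 7. Corank 2; j^3 = 2*(x - y)^3 is a perfect cube, so E-series; the 4-jet and mu = 7 give E_7. The Hessian of g at 0 is [[0, 0], [0, 0]] with rank 0, so corank 2. A Groebner basis of the Jacobian ideal J(g) in C{x,y} is {x^3 - 6*x^2*y - 48*x^2 + 192*x*y - 192*y^2, 6*x^2 + x*y^2 - 24*x*y + 24*y^2, 3*x^2 - 12*x*y + y^3 + 12*y^2}; counting standard monomials gives mu = 7. Corank 2; j^3 = (x - 2*y)^3 is a perfect cube, so E-series; the 4-jet and mu = 7 give E_7. Both have type E_7, hence right-equivalent.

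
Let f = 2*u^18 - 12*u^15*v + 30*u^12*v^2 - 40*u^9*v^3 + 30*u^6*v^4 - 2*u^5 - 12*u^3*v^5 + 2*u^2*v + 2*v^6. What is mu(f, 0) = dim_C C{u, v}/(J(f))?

7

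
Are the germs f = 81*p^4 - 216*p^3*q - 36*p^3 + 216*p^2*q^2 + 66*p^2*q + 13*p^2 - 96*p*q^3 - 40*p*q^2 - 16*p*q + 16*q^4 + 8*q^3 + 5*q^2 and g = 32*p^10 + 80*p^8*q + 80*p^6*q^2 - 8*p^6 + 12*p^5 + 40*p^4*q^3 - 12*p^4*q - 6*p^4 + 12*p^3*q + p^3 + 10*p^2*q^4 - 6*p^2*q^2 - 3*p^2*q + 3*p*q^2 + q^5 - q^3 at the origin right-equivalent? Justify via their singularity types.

No.

The Hessian of f at 0 is [[26, -16], [-16, 10]] with rank 2, so corank 0. A Groebner basis of the Jacobian ideal J(f) in C{p,q} is {p, q}; counting standard monomials gives mu = 1. Corank 0: nondegenerate Morse point, so A_1. The Hessian of g at 0 is [[0, 0], [0, 0]] with rank 0, so corank 2. A Groebner basis of the Jacobian ideal J(g) in C{p,q} is {-p^2/16 + p*q^3 + p*q^2/4 + p*q/8 - q^3/4 - q^2/16, q^4, p^3 - 3*p^2/4 + 3*p*q/2 - q^3 - 3*q^2/4, p^2*q - p^2/4 - p*q^2 + p*q/2 - q^2/4}; counting standard monomials gives mu = 8. Corank 2; j^3 = (p - q)^3 is a perfect cube, so E-series; the 5-jet and mu = 8 give E_8. f is A_1 but g is E_8, hence not right-equivalent.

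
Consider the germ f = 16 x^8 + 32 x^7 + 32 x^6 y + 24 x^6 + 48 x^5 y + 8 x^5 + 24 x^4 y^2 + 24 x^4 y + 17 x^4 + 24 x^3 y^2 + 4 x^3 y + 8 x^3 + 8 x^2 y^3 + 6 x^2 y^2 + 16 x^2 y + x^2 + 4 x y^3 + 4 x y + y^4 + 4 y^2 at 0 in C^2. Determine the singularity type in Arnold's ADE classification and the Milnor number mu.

Type A3, Milnor number mu = 3.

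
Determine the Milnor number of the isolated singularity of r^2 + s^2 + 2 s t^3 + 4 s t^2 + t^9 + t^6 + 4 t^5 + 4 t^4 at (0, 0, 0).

8

The Hessian of f at 0 is [[2, 0, 0], [0, 0, 0], [0, 0, 2]] with rank 2, so corank 1. A Groebner basis of the Jacobian ideal J(f) in C{s,t,r} is {s^2*t^2 - 4*s^2*t + 12*s^2 + 32*s*t^2 - 16*s*t + 32*s + 64*t^2, s^3 + 12*s^2*t - 40*s^2 - 112*s*t^2 + 64*s*t - 128*s - 256*t^2, s + t^3 + 2*t^2, r}; counting standard monomials gives mu = 8. Corank 1: A-series; mu = 8 gives A_8.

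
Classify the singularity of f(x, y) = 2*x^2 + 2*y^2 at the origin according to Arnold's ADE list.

A_1

The Hessian of f at 0 has rank 2. Corank 0: nondegenerate Morse point, so A_1.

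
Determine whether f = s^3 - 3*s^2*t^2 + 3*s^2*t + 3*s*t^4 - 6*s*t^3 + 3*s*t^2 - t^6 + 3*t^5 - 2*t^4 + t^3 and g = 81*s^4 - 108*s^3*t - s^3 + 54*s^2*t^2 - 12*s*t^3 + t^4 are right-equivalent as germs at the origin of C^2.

Yes.

The Hessian of f at 0 has rank 0. Corank 2; j^3 = (s + t)^3 is a perfect cube, so E-series; the 4-jet and mu = 6 give E_6. The Hessian of g at 0 has rank 0. Corank 2; j^3 = -s^3 is a perfect cube, so E-series; the 4-jet and mu = 6 give E_6. Both have type E_6, hence right-equivalent.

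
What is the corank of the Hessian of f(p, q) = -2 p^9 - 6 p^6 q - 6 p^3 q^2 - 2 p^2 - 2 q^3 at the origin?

1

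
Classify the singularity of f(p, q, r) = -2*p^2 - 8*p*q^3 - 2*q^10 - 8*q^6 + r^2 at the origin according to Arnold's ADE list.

A9

The Hessian of f at 0 has rank 2. Corank 1: A-series; mu = 9 gives A_9.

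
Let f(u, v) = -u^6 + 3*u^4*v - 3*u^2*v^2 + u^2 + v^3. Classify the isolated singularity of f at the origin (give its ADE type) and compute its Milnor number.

Type A2, Milnor number mu = 2.

The Hessian of f at 0 is [[2, 0], [0, 0]] with rank 1, so corank 1. A Groebner basis of the Jacobian ideal J(f) in C{u,v} is {v^2, u}; counting standard monomials gives mu = 2. Corank 1: A-series; mu = 2 gives A_2.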